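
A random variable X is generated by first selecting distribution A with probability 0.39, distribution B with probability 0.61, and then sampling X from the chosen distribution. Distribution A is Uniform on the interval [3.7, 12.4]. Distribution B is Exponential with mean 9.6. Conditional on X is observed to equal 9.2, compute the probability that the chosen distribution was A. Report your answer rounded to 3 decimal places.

Likelihoods f(9.2 | ·): A: 0.114943; B: 0.0399512.
Posterior ∝ prior × likelihood. Numerator for A: 0.39·0.114943 = 0.0448276.
Normalizing constant: 0.39·0.114943 + 0.61·0.0399512 = 0.0691978.
P(A | observation) = 0.0448276 / 0.0691978 = 0.647818.

0.648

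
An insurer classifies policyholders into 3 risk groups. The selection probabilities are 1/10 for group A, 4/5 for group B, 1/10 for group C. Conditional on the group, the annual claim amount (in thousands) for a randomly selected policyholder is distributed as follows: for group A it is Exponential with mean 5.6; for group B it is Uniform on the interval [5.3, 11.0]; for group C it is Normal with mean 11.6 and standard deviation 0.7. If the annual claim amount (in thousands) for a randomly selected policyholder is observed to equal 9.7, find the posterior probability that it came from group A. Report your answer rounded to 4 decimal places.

0.0218

Likelihoods f(9.7 | ·): A: 0.0315902; B: 0.175439; C: 0.0143223.
Posterior ∝ prior × likelihood. Numerator for A: 0.1·0.0315902 = 0.00315902.
Normalizing constant: 0.1·0.0315902 + 0.8·0.175439 + 0.1·0.0143223 = 0.144942.
P(A | observation) = 0.00315902 / 0.144942 = 0.021795.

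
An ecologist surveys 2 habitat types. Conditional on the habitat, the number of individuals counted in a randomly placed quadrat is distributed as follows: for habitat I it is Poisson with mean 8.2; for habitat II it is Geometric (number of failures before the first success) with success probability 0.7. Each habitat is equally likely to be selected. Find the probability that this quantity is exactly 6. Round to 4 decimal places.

Conditional on each habitat, P(X = 6): I: 0.115967; II: 0.0005103.
By total probability, P(X = 6) = 0.5·0.115967 + 0.5·0.0005103 = 0.0582388.

0.0582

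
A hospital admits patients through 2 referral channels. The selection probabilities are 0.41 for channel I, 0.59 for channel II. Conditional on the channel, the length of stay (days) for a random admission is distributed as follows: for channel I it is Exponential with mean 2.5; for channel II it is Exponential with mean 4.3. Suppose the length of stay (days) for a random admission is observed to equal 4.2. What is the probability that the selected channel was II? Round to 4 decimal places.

Likelihoods f(4.2 | ·): I: 0.0745496; II: 0.0875663.
Posterior ∝ prior × likelihood. Numerator for II: 0.59·0.0875663 = 0.0516641.
Normalizing constant: 0.41·0.0745496 + 0.59·0.0875663 = 0.0822294.
P(II | observation) = 0.0516641 / 0.0822294 = 0.628292.

0.6283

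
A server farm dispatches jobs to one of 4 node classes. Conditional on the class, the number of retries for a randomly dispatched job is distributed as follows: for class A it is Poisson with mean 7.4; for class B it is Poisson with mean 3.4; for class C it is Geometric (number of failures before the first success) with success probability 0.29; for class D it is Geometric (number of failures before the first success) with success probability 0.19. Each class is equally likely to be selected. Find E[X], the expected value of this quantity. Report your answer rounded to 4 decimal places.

4.3779

Component means — A: 7.4; B: 3.4; C: 2.44828; D: 4.26316.
E[X] = 0.25·7.4 + 0.25·3.4 + 0.25·2.44828 + 0.25·4.26316 = 4.37786.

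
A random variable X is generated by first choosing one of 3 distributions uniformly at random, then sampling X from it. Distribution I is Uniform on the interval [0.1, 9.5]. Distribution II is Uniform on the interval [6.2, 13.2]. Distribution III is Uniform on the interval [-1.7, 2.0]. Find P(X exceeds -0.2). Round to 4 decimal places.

Conditional on each component, P(X > -0.2): I: 1; II: 1; III: 0.594595.
By total probability, P(X > -0.2) = 0.333333·1 + 0.333333·1 + 0.333333·0.594595 = 0.864865.

0.8649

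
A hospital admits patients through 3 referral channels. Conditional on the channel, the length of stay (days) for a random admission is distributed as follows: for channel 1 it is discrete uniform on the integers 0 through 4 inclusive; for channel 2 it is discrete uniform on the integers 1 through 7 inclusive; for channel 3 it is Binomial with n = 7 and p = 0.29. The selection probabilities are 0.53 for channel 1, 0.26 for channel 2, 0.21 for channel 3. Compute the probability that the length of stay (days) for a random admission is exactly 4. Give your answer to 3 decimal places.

0.162

Conditional on each channel, P(X = 4): 1: 0.2; 2: 0.142857; 3: 0.0886003.
By total probability, P(X = 4) = 0.53·0.2 + 0.26·0.142857 + 0.21·0.0886003 = 0.161749.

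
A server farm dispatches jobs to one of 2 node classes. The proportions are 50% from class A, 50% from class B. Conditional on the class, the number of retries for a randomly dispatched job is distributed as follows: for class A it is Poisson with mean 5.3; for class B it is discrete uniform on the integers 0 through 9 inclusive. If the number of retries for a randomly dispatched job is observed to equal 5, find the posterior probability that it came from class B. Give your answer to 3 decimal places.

Likelihoods P(X=5 | ·): A: 0.173955; B: 0.1.
Posterior ∝ prior × likelihood. Numerator for B: 0.5·0.1 = 0.05.
Normalizing constant: 0.5·0.173955 + 0.5·0.1 = 0.136978.
P(B | observation) = 0.05 / 0.136978 = 0.365023.

0.365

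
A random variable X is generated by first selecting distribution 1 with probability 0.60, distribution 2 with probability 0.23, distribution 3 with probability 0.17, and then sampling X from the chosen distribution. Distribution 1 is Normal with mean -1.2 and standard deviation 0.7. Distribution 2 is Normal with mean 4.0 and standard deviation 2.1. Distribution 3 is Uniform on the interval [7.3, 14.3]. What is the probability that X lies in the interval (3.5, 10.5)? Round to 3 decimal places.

Conditional on each component, P(3.5 < X < 10.5): 1: 9.44955e-12; 2: 0.593113; 3: 0.457143.
By total probability, P(3.5 < X < 10.5) = 0.6·9.44955e-12 + 0.23·0.593113 + 0.17·0.457143 = 0.21413.

0.214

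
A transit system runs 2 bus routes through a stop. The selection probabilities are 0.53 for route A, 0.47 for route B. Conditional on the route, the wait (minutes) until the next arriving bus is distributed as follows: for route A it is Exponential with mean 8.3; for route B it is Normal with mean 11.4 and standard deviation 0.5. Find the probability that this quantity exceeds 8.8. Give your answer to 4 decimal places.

Conditional on each route, P(X > 8.8): A: 0.346372; B: 1.
By total probability, P(X > 8.8) = 0.53·0.346372 + 0.47·1 = 0.653577.

0.6536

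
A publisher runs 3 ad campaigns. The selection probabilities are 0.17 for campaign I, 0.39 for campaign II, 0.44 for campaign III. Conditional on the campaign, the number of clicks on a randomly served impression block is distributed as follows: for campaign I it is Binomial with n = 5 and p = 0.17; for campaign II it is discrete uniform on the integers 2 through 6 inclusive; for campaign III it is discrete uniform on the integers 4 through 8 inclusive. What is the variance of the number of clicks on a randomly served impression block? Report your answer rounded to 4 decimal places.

5.1081

Per component, I: μ=0.85, E[X²]=1.428; II: μ=4, E[X²]=18; III: μ=6, E[X²]=38.
E[X] = 0.17·0.85 + 0.39·4 + 0.44·6 = 4.3445.
E[X²] = 0.17·1.428 + 0.39·18 + 0.44·38 = 23.9828.
Var(X) = E[X²] − (E[X])² = 23.9828 − 18.8747 = 5.10808.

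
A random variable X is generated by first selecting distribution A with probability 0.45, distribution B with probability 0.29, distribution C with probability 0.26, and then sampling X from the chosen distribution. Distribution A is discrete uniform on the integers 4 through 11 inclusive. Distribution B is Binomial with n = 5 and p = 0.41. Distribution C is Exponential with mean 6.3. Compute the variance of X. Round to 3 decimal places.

Per component, A: μ=7.5, E[X²]=61.5; B: μ=2.05, E[X²]=5.412; C: μ=6.3, E[X²]=79.38.
E[X] = 0.45·7.5 + 0.29·2.05 + 0.26·6.3 = 5.6075.
E[X²] = 0.45·61.5 + 0.29·5.412 + 0.26·79.38 = 49.8833.
Var(X) = E[X²] − (E[X])² = 49.8833 − 31.4441 = 18.4392.

18.439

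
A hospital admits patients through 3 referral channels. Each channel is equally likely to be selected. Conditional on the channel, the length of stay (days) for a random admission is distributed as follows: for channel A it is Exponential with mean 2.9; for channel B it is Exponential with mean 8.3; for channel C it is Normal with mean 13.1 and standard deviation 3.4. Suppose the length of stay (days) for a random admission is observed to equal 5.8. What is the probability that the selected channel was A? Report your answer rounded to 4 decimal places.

0.3946

Likelihoods f(5.8 | ·): A: 0.0466673; B: 0.0599017; C: 0.0117061.
Posterior ∝ prior × likelihood. Numerator for A: 0.333333·0.0466673 = 0.0155558.
Normalizing constant: 0.333333·0.0466673 + 0.333333·0.0599017 + 0.333333·0.0117061 = 0.039425.
P(A | observation) = 0.0155558 / 0.039425 = 0.394566.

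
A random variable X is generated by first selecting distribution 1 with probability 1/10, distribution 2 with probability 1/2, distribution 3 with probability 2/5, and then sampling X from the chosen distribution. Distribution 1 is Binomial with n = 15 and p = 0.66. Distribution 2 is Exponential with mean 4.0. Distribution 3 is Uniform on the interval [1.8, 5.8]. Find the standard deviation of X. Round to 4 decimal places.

Per component, 1: μ=9.9, E[X²]=101.376; 2: μ=4, E[X²]=32; 3: μ=3.8, E[X²]=15.7733.
E[X] = 0.1·9.9 + 0.5·4 + 0.4·3.8 = 4.51.
E[X²] = 0.1·101.376 + 0.5·32 + 0.4·15.7733 = 32.4469.
Var(X) = E[X²] − (E[X])² = 32.4469 − 20.3401 = 12.1068.
SD(X) = √12.1068 = 3.47949.

3.4795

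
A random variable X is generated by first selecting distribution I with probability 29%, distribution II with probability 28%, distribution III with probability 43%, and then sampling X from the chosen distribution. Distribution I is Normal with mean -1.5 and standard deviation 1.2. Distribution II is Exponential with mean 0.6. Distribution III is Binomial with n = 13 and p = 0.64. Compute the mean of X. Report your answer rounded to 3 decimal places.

3.311

Component means — I: -1.5; II: 0.6; III: 8.32.
E[X] = 0.29·-1.5 + 0.28·0.6 + 0.43·8.32 = 3.3106.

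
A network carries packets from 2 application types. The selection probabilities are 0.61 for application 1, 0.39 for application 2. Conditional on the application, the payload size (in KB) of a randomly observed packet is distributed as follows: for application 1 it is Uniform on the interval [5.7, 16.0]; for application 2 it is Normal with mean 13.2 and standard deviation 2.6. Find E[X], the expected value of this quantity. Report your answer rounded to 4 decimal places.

11.7665

Component means — 1: 10.85; 2: 13.2.
E[X] = 0.61·10.85 + 0.39·13.2 = 11.7665.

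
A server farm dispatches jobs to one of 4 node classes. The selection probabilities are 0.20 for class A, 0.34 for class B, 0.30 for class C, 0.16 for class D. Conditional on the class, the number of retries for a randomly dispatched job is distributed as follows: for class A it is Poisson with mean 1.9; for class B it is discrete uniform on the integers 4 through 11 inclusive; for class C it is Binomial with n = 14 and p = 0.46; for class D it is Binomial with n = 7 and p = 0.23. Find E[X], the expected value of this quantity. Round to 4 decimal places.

Component means — A: 1.9; B: 7.5; C: 6.44; D: 1.61.
E[X] = 0.2·1.9 + 0.34·7.5 + 0.3·6.44 + 0.16·1.61 = 5.1196.

5.1196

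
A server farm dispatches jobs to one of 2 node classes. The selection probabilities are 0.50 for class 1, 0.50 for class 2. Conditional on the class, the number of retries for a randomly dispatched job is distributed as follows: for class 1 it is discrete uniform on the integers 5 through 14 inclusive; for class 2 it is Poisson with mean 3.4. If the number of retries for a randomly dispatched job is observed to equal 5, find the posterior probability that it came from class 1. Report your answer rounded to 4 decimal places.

0.4418

Likelihoods P(X=5 | ·): 1: 0.1; 2: 0.126361.
Posterior ∝ prior × likelihood. Numerator for 1: 0.5·0.1 = 0.05.
Normalizing constant: 0.5·0.1 + 0.5·0.126361 = 0.11318.
P(1 | observation) = 0.05 / 0.11318 = 0.441773.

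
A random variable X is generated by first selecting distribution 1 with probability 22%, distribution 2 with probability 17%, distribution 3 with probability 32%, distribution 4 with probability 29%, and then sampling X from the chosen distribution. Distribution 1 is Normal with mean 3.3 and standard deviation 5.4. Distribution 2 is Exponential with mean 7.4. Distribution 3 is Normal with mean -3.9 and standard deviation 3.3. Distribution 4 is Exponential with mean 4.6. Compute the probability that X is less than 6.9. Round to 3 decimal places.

0.813

Conditional on each component, P(X < 6.9): 1: 0.747507; 2: 0.606405; 3: 0.999467; 4: 0.77687.
By total probability, P(X < 6.9) = 0.22·0.747507 + 0.17·0.606405 + 0.32·0.999467 + 0.29·0.77687 = 0.812662.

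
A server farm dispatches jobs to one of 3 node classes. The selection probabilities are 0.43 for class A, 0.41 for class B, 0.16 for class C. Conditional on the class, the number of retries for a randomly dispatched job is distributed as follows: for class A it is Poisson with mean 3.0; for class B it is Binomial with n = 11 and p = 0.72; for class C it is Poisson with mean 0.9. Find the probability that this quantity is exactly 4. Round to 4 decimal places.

Conditional on each class, P(X = 4): A: 0.168031; B: 0.011966; C: 0.0111146.
By total probability, P(X = 4) = 0.43·0.168031 + 0.41·0.011966 + 0.16·0.0111146 = 0.0789379.

0.0789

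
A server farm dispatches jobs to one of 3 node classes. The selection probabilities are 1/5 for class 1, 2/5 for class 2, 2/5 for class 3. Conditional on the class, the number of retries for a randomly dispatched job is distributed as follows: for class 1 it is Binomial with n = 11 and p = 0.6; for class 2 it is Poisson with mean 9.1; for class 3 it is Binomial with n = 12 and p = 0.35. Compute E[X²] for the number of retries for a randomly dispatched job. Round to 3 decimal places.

54.152

For each component E[X²] = Var + (mean)², giving 1: 46.2; 2: 91.91; 3: 20.37.
Overall E[X²] = 0.2·46.2 + 0.4·91.91 + 0.4·20.37 = 54.152.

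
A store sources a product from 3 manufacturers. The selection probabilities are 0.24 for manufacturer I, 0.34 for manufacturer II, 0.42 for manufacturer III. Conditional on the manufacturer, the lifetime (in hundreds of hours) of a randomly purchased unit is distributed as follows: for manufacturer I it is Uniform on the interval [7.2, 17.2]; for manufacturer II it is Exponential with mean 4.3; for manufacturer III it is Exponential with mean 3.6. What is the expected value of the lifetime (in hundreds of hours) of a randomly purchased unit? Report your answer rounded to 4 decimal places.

Component means — I: 12.2; II: 4.3; III: 3.6.
E[X] = 0.24·12.2 + 0.34·4.3 + 0.42·3.6 = 5.902.

5.9020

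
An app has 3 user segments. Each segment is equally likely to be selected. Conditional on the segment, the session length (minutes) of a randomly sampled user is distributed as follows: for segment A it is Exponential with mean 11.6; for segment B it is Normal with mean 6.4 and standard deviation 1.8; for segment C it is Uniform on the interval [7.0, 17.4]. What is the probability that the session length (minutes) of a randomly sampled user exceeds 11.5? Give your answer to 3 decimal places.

0.314

Conditional on each segment, P(X > 11.5): A: 0.371065; B: 0.00230327; C: 0.567308.
By total probability, P(X > 11.5) = 0.333333·0.371065 + 0.333333·0.00230327 + 0.333333·0.567308 = 0.313558.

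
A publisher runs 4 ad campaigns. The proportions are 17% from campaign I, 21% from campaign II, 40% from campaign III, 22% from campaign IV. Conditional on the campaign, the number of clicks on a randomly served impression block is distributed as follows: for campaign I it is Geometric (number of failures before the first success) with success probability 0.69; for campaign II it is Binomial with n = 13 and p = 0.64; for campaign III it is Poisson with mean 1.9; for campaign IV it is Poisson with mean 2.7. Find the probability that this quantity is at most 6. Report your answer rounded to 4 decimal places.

Conditional on each campaign, P(X ≤ 6): I: 0.999725; II: 0.14678; III: 0.996554; IV: 0.979431.
By total probability, P(X ≤ 6) = 0.17·0.999725 + 0.21·0.14678 + 0.4·0.996554 + 0.22·0.979431 = 0.814873.

0.8149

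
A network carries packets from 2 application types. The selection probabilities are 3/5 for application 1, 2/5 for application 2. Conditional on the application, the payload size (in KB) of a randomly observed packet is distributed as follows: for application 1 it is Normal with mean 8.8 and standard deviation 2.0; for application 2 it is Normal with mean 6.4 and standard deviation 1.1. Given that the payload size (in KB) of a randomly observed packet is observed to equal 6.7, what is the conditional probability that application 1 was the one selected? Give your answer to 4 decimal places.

0.3304

Likelihoods f(6.7 | ·): 1: 0.114941; 2: 0.349435.
Posterior ∝ prior × likelihood. Numerator for 1: 0.6·0.114941 = 0.0689646.
Normalizing constant: 0.6·0.114941 + 0.4·0.349435 = 0.208738.
P(1 | observation) = 0.0689646 / 0.208738 = 0.330388.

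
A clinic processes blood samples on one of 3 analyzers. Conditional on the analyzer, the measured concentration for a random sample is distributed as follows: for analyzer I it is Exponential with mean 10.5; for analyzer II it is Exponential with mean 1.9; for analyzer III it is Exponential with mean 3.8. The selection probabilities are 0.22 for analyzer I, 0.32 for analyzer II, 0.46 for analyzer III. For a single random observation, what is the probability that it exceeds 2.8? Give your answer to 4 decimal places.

Conditional on each analyzer, P(X > 2.8): I: 0.765928; II: 0.22908; III: 0.478623.
By total probability, P(X > 2.8) = 0.22·0.765928 + 0.32·0.22908 + 0.46·0.478623 = 0.461976.

0.4620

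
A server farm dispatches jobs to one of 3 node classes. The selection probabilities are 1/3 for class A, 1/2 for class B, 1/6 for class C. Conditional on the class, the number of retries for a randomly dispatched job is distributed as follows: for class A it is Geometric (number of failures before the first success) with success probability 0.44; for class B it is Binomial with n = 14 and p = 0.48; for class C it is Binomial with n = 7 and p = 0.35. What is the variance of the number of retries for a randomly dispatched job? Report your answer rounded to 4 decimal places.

Per component, A: μ=1.27273, E[X²]=4.5124; B: μ=6.72, E[X²]=48.6528; C: μ=2.45, E[X²]=7.595.
E[X] = 0.333333·1.27273 + 0.5·6.72 + 0.166667·2.45 = 4.19258.
E[X²] = 0.333333·4.5124 + 0.5·48.6528 + 0.166667·7.595 = 27.0964.
Var(X) = E[X²] − (E[X])² = 27.0964 − 17.5777 = 9.51867.

9.5187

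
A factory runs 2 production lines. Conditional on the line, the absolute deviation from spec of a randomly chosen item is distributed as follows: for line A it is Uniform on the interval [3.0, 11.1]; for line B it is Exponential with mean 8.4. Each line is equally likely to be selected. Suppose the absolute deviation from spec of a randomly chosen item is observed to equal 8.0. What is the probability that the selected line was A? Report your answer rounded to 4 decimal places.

0.7288

Likelihoods f(8.0 | ·): A: 0.123457; B: 0.0459311.
Posterior ∝ prior × likelihood. Numerator for A: 0.5·0.123457 = 0.0617284.
Normalizing constant: 0.5·0.123457 + 0.5·0.0459311 = 0.0846939.
P(A | observation) = 0.0617284 / 0.0846939 = 0.728841.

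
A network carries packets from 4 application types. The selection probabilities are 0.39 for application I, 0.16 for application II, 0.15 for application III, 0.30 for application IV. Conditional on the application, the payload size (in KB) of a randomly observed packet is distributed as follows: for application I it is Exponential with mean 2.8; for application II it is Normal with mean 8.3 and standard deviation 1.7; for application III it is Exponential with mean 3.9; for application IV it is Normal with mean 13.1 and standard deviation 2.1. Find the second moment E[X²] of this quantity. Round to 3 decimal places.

For each component E[X²] = Var + (mean)², giving I: 15.68; II: 71.78; III: 30.42; IV: 176.02.
Overall E[X²] = 0.39·15.68 + 0.16·71.78 + 0.15·30.42 + 0.3·176.02 = 74.969.

74.969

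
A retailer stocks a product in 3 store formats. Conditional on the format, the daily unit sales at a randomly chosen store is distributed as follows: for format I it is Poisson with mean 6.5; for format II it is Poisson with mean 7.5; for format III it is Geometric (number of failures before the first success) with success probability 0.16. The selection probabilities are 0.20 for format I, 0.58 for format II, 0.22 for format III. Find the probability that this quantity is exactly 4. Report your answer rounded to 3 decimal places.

0.082

Conditional on each format, P(X = 4): I: 0.111822; II: 0.0729164; III: 0.0796594.
By total probability, P(X = 4) = 0.2·0.111822 + 0.58·0.0729164 + 0.22·0.0796594 = 0.082181.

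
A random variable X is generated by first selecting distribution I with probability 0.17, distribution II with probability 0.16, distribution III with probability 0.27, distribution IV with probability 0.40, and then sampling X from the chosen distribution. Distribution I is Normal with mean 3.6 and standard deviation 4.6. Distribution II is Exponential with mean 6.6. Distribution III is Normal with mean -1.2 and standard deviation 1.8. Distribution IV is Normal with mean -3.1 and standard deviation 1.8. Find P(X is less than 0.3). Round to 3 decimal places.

0.651

Conditional on each component, P(X < 0.3): I: 0.236566; II: 0.044437; III: 0.797672; IV: 0.970547.
By total probability, P(X < 0.3) = 0.17·0.236566 + 0.16·0.044437 + 0.27·0.797672 + 0.4·0.970547 = 0.650916.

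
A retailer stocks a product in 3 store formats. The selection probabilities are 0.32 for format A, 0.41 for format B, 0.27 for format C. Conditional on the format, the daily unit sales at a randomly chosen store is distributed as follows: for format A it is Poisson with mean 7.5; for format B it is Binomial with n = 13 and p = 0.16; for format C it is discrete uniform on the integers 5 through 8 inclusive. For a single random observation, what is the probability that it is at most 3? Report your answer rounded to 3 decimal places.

Conditional on each format, P(X ≤ 3): A: 0.0591455; B: 0.858611; C: 0.
By total probability, P(X ≤ 3) = 0.32·0.0591455 + 0.41·0.858611 + 0.27·0 = 0.370957.

0.371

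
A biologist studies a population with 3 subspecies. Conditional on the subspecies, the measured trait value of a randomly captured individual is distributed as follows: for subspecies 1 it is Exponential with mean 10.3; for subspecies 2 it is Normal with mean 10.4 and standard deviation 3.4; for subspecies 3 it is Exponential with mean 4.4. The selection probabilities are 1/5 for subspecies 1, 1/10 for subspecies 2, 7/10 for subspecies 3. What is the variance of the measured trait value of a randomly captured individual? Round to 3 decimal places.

Per component, 1: μ=10.3, E[X²]=212.18; 2: μ=10.4, E[X²]=119.72; 3: μ=4.4, E[X²]=38.72.
E[X] = 0.2·10.3 + 0.1·10.4 + 0.7·4.4 = 6.18.
E[X²] = 0.2·212.18 + 0.1·119.72 + 0.7·38.72 = 81.512.
Var(X) = E[X²] − (E[X])² = 81.512 − 38.1924 = 43.3196.

43.320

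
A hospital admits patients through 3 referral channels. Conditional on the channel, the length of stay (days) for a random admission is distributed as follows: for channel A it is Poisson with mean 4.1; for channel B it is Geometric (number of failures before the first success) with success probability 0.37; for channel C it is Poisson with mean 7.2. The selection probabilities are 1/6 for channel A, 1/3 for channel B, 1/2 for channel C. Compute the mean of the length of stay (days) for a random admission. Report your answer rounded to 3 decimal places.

Component means — A: 4.1; B: 1.7027; C: 7.2.
E[X] = 0.166667·4.1 + 0.333333·1.7027 + 0.5·7.2 = 4.8509.

4.851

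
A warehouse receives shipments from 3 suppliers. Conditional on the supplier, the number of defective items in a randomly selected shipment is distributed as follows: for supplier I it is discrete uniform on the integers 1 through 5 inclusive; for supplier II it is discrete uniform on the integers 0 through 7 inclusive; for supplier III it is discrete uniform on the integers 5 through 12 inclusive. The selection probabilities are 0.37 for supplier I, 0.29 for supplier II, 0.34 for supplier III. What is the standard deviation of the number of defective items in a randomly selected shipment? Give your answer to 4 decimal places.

3.2163

Per component, I: μ=3, E[X²]=11; II: μ=3.5, E[X²]=17.5; III: μ=8.5, E[X²]=77.5.
E[X] = 0.37·3 + 0.29·3.5 + 0.34·8.5 = 5.015.
E[X²] = 0.37·11 + 0.29·17.5 + 0.34·77.5 = 35.495.
Var(X) = E[X²] − (E[X])² = 35.495 − 25.1502 = 10.3448.
SD(X) = √10.3448 = 3.21633.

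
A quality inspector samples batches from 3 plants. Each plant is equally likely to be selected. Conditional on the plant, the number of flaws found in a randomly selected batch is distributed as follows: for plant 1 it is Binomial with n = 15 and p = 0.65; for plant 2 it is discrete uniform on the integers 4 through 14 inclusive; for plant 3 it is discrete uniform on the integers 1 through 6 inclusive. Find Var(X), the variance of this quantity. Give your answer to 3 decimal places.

13.207

Per component, 1: μ=9.75, E[X²]=98.475; 2: μ=9, E[X²]=91; 3: μ=3.5, E[X²]=15.1667.
E[X] = 0.333333·9.75 + 0.333333·9 + 0.333333·3.5 = 7.41667.
E[X²] = 0.333333·98.475 + 0.333333·91 + 0.333333·15.1667 = 68.2139.
Var(X) = E[X²] − (E[X])² = 68.2139 − 55.0069 = 13.2069.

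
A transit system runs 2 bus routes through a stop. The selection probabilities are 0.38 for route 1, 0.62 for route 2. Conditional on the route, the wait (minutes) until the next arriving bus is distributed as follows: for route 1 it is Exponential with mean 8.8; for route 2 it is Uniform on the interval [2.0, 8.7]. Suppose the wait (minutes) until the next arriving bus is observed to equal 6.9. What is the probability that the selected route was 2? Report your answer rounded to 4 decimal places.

Likelihoods f(6.9 | ·): 1: 0.0518789; 2: 0.149254.
Posterior ∝ prior × likelihood. Numerator for 2: 0.62·0.149254 = 0.0925373.
Normalizing constant: 0.38·0.0518789 + 0.62·0.149254 = 0.112251.
P(2 | observation) = 0.0925373 / 0.112251 = 0.824376.

0.8244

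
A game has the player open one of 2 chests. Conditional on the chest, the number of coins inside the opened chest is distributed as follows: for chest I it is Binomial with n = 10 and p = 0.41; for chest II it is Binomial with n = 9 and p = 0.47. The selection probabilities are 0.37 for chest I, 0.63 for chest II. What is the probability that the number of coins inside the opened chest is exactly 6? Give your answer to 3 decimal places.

0.130

Conditional on each chest, P(X = 6): I: 0.120873; II: 0.134801.
By total probability, P(X = 6) = 0.37·0.120873 + 0.63·0.134801 = 0.129648.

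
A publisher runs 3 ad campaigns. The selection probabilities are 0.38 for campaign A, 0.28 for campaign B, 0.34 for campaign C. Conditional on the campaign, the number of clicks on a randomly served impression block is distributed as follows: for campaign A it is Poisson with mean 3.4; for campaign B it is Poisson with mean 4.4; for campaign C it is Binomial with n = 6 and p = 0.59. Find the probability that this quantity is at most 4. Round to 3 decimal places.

0.703

Conditional on each campaign, P(X ≤ 4): A: 0.744182; B: 0.551184; C: 0.781948.
By total probability, P(X ≤ 4) = 0.38·0.744182 + 0.28·0.551184 + 0.34·0.781948 = 0.702983.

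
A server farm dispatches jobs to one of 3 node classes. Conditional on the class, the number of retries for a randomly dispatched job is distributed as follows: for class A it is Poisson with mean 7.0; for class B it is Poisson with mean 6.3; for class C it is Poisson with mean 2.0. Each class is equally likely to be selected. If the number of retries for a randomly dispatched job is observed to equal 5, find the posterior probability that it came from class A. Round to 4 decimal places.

0.4046

Likelihoods P(X=5 | ·): A: 0.127717; B: 0.151868; C: 0.0360894.
Posterior ∝ prior × likelihood. Numerator for A: 0.333333·0.127717 = 0.0425722.
Normalizing constant: 0.333333·0.127717 + 0.333333·0.151868 + 0.333333·0.0360894 = 0.105225.
P(A | observation) = 0.0425722 / 0.105225 = 0.404584.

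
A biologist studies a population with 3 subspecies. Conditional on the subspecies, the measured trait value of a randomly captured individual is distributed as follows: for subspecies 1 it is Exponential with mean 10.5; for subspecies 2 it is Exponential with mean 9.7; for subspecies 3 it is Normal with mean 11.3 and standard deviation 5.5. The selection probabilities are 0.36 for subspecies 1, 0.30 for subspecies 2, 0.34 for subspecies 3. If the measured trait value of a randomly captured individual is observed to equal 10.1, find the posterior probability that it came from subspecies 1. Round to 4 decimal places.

Likelihoods f(10.1 | ·): 1: 0.0363966; 2: 0.0363936; 3: 0.0708289.
Posterior ∝ prior × likelihood. Numerator for 1: 0.36·0.0363966 = 0.0131028.
Normalizing constant: 0.36·0.0363966 + 0.3·0.0363936 + 0.34·0.0708289 = 0.0481027.
P(1 | observation) = 0.0131028 / 0.0481027 = 0.272392.

0.2724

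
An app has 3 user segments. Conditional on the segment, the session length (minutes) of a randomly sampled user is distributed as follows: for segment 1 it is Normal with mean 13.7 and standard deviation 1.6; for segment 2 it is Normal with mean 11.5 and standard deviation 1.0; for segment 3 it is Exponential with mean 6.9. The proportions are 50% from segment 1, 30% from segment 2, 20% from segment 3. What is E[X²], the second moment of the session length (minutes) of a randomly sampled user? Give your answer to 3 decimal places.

154.144

For each component E[X²] = Var + (mean)², giving 1: 190.25; 2: 133.25; 3: 95.22.
Overall E[X²] = 0.5·190.25 + 0.3·133.25 + 0.2·95.22 = 154.144.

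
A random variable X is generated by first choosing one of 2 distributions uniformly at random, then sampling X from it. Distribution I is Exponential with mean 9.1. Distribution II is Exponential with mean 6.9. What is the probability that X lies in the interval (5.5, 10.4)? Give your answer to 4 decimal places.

0.2283

Conditional on each component, P(5.5 < X < 10.4): I: 0.227498; II: 0.229114.
By total probability, P(5.5 < X < 10.4) = 0.5·0.227498 + 0.5·0.229114 = 0.228306.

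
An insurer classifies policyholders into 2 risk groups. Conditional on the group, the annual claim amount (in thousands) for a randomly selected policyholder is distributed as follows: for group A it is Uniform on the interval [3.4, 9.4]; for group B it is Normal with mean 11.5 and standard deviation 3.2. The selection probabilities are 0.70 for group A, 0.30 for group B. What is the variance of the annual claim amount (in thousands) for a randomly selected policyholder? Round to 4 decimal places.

10.6341

Per component, A: μ=6.4, E[X²]=43.96; B: μ=11.5, E[X²]=142.49.
E[X] = 0.7·6.4 + 0.3·11.5 = 7.93.
E[X²] = 0.7·43.96 + 0.3·142.49 = 73.519.
Var(X) = E[X²] − (E[X])² = 73.519 − 62.8849 = 10.6341.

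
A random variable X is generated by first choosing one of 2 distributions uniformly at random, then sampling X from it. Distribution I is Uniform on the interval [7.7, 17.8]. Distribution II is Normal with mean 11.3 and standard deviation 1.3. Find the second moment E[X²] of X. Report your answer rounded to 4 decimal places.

For each component E[X²] = Var + (mean)², giving I: 171.063; II: 129.38.
Overall E[X²] = 0.5·171.063 + 0.5·129.38 = 150.222.

150.2217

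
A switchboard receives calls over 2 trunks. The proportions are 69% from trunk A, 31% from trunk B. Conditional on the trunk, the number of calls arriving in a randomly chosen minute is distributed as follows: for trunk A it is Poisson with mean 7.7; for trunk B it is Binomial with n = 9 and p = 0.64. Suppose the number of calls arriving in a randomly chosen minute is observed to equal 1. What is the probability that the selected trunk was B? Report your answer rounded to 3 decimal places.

0.173

Likelihoods P(X=1 | ·): A: 0.00348677; B: 0.00162496.
Posterior ∝ prior × likelihood. Numerator for B: 0.31·0.00162496 = 0.000503737.
Normalizing constant: 0.69·0.00348677 + 0.31·0.00162496 = 0.00290961.
P(B | observation) = 0.000503737 / 0.00290961 = 0.173129.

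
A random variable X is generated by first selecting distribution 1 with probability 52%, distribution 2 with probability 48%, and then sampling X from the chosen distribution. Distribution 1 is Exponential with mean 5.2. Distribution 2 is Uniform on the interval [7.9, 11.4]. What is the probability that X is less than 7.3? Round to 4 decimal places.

Conditional on each component, P(X < 7.3): 1: 0.75435; 2: 0.
By total probability, P(X < 7.3) = 0.52·0.75435 + 0.48·0 = 0.392262.

0.3923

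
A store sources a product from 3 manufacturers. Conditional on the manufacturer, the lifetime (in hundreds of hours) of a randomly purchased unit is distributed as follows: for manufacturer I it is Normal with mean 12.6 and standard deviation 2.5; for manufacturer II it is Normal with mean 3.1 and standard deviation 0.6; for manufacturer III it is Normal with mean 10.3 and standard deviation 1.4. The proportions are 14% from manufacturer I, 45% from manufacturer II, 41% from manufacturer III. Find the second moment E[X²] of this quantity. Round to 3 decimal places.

For each component E[X²] = Var + (mean)², giving I: 165.01; II: 9.97; III: 108.05.
Overall E[X²] = 0.14·165.01 + 0.45·9.97 + 0.41·108.05 = 71.8884.

71.888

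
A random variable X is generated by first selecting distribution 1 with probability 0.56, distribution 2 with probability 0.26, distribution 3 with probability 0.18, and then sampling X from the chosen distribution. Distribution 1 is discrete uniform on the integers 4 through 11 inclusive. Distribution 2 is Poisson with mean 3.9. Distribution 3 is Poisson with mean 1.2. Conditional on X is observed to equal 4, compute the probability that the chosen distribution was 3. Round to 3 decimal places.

0.037

Likelihoods P(X=4 | ·): 1: 0.125; 2: 0.195119; 3: 0.0260232.
Posterior ∝ prior × likelihood. Numerator for 3: 0.18·0.0260232 = 0.00468417.
Normalizing constant: 0.56·0.125 + 0.26·0.195119 + 0.18·0.0260232 = 0.125415.
P(3 | observation) = 0.00468417 / 0.125415 = 0.0373494.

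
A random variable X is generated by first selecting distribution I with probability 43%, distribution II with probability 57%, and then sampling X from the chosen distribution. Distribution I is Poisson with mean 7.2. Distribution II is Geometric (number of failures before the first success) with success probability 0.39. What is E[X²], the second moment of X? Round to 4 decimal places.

For each component E[X²] = Var + (mean)², giving I: 59.04; II: 6.45694.
Overall E[X²] = 0.43·59.04 + 0.57·6.45694 = 29.0677.

29.0677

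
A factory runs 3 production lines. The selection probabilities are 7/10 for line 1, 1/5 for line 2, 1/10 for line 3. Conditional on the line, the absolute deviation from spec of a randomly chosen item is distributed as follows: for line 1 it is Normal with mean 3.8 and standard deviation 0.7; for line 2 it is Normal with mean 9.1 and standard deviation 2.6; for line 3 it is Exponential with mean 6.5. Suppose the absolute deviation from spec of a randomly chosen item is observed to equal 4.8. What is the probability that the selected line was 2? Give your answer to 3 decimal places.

0.049

Likelihoods f(4.8 | ·): 1: 0.205426; 2: 0.0390836; 3: 0.0735152.
Posterior ∝ prior × likelihood. Numerator for 2: 0.2·0.0390836 = 0.00781671.
Normalizing constant: 0.7·0.205426 + 0.2·0.0390836 + 0.1·0.0735152 = 0.158966.
P(2 | observation) = 0.00781671 / 0.158966 = 0.0491722.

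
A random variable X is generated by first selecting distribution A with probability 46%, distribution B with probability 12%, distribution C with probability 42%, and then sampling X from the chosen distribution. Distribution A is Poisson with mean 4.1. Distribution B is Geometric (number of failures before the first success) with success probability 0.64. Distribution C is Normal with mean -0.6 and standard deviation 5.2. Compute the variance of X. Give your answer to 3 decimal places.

Per component, A: μ=4.1, E[X²]=20.91; B: μ=0.5625, E[X²]=1.19531; C: μ=-0.6, E[X²]=27.4.
E[X] = 0.46·4.1 + 0.12·0.5625 + 0.42·-0.6 = 1.7015.
E[X²] = 0.46·20.91 + 0.12·1.19531 + 0.42·27.4 = 21.27.
Var(X) = E[X²] − (E[X])² = 21.27 − 2.8951 = 18.3749.

18.375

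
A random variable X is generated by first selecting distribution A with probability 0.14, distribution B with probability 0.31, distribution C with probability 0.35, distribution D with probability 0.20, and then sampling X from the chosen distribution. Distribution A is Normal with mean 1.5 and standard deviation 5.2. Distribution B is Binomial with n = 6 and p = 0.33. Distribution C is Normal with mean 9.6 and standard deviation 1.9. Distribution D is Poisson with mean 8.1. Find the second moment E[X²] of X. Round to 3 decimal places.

53.989

For each component E[X²] = Var + (mean)², giving A: 29.29; B: 5.247; C: 95.77; D: 73.71.
Overall E[X²] = 0.14·29.29 + 0.31·5.247 + 0.35·95.77 + 0.2·73.71 = 53.9887.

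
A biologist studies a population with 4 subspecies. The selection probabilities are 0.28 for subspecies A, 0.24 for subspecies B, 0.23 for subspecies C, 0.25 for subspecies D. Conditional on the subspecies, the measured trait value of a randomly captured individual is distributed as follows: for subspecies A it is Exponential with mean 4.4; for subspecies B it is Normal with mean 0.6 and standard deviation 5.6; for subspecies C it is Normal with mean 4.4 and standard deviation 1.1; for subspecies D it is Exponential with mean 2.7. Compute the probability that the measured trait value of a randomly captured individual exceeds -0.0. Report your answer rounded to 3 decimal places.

Conditional on each subspecies, P(X > -0.0): A: 1; B: 0.542662; C: 0.999968; D: 1.
By total probability, P(X > -0.0) = 0.28·1 + 0.24·0.542662 + 0.23·0.999968 + 0.25·1 = 0.890232.

0.890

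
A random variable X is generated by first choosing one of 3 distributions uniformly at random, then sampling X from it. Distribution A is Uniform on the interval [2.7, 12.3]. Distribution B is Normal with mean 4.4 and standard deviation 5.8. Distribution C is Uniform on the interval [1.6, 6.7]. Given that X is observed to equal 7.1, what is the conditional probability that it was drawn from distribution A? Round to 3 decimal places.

0.628

Likelihoods f(7.1 | ·): A: 0.104167; B: 0.0617199; C: 0.
Posterior ∝ prior × likelihood. Numerator for A: 0.333333·0.104167 = 0.0347222.
Normalizing constant: 0.333333·0.104167 + 0.333333·0.0617199 + 0.333333·0 = 0.0552955.
P(A | observation) = 0.0347222 / 0.0552955 = 0.627939.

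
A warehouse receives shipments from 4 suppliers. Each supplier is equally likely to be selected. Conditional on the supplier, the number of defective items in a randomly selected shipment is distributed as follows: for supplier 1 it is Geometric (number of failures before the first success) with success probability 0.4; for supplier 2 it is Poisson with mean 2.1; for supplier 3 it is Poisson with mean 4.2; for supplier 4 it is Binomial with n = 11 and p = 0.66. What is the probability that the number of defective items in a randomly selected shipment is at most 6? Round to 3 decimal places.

Conditional on each supplier, P(X ≤ 6): 1: 0.972006; 2: 0.994138; 3: 0.867464; 4: 0.30585.
By total probability, P(X ≤ 6) = 0.25·0.972006 + 0.25·0.994138 + 0.25·0.867464 + 0.25·0.30585 = 0.784865.

0.785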